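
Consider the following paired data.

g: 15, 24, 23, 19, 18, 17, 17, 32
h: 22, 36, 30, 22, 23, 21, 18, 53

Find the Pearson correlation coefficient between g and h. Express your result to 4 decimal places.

0.9694

n = 8, Σg = 165, Σh = 225, Σg² = 3617, Σh² = 7267, Σgh = 5075
nΣgh − ΣgΣh = 40600 − 37125 = 3475
nΣg² − (Σg)² = 28936 − 27225 = 1711; nΣh² − (Σh)² = 58136 − 50625 = 7511
r = 3475 / √(1711 × 7511) = 3475 / 3584.8739 ≈ 0.9694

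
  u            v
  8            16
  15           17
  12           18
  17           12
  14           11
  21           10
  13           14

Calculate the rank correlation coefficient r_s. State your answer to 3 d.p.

-0.643

Rank u: 1, 5, 2, 6, 4, 7, 3
Rank v: 5, 6, 7, 3, 2, 1, 4
d = rank(u) − rank(v): -4, -1, -5, 3, 2, 6, -1; Σd² = 92
ρ = 1 − 6Σd² / [n(n²−1)] = 1 − 6×92 / (7×48) = 1 − 552/336 ≈ -0.643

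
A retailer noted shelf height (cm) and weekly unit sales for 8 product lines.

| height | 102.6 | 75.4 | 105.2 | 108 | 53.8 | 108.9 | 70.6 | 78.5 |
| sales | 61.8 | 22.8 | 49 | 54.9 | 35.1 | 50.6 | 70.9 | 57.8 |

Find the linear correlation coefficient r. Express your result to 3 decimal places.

n = 8, Σx = 703, Σy = 402.9, Σx² = 64843.22, Σy² = 21914.11, Σxy = 36085.36
nΣxy − ΣxΣy = 288682.88 − 283238.7 = 5444.18
nΣx² − (Σx)² = 518745.76 − 494209 = 24536.76; nΣy² − (Σy)² = 175312.88 − 162328.41 = 12984.47
r = 5444.18 / √(24536.76 × 12984.47) = 5444.18 / 17849.2808 ≈ 0.305

0.305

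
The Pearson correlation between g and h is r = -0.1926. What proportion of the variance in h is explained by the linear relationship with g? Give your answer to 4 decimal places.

r² = (-0.1926)² = 0.0371

0.0371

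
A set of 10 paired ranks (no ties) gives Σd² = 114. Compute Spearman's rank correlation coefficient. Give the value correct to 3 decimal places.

0.309

ρ = 1 − 6Σd² / [n(n²−1)] = 1 − 6×114 / (10×99)
  = 1 − 684/990 = 1 − 0.6909 ≈ 0.309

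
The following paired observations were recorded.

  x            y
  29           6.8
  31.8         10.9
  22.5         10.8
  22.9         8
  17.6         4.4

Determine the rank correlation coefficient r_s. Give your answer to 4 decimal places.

Rank x: 4, 5, 2, 3, 1
Rank y: 2, 5, 4, 3, 1
d = rank(x) − rank(y): 2, 0, -2, 0, 0; Σd² = 8
ρ = 1 − 6Σd² / [n(n²−1)] = 1 − 6×8 / (5×24) = 1 − 48/120 ≈ 0.6000

0.6000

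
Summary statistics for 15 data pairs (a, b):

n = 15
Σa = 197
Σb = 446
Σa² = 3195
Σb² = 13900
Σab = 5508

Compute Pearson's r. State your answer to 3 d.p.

-0.561

r = (nΣab − ΣaΣb) / √[(nΣa² − (Σa)²)(nΣb² − (Σb)²)]
Numerator: 15×5508 − 197×446 = -5242
Denominator: √[(47925 − 38809)(208500 − 198916)] = √[9116 × 9584] = 9347.0714
r = -5242 / 9347.0714 ≈ -0.561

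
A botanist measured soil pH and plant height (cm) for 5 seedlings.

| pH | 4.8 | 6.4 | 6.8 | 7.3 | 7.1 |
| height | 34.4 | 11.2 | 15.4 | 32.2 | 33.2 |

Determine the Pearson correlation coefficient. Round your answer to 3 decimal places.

-0.153

n = 5, Σx = 32.4, Σy = 126.4, Σx² = 213.94, Σy² = 3685.04, Σxy = 812.3
nΣxy − ΣxΣy = 4061.5 − 4095.36 = -33.86
nΣx² − (Σx)² = 1069.7 − 1049.76 = 19.94; nΣy² − (Σy)² = 18425.2 − 15976.96 = 2448.24
r = -33.86 / √(19.94 × 2448.24) = -33.86 / 220.9477 ≈ -0.153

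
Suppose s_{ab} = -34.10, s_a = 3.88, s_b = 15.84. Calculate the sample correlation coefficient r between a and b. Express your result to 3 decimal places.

-0.555

r = Cov(a,b) / (s_a · s_b) = -34.10 / (3.88 × 15.84)
  = -34.10 / 61.4592 ≈ -0.555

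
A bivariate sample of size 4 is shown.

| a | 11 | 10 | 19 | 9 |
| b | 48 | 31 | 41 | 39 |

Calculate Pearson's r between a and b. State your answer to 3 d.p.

n = 4, Σa = 49, Σb = 159, Σa² = 663, Σb² = 6467, Σab = 1968
nΣab − ΣaΣb = 7872 − 7791 = 81
nΣa² − (Σa)² = 2652 − 2401 = 251; nΣb² − (Σb)² = 25868 − 25281 = 587
r = 81 / √(251 × 587) = 81 / 383.8450 ≈ 0.211

0.211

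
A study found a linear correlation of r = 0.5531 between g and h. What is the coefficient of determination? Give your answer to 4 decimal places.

0.3059

r² = (0.5531)² = 0.3059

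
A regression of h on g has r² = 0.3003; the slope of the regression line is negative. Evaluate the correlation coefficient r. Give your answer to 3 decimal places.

-0.548

|r| = √0.3003 = 0.548
The association is negative, so r = −0.548.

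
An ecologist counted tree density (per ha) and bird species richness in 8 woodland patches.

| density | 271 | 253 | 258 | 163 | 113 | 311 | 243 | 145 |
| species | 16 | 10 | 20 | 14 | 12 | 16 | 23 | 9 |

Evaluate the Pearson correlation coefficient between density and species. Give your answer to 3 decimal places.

0.500

n = 8, Σx = 1757, Σy = 120, Σx² = 420147, Σy² = 1962, Σxy = 27534
nΣxy − ΣxΣy = 220272 − 210840 = 9432
nΣx² − (Σx)² = 3361176 − 3087049 = 274127; nΣy² − (Σy)² = 15696 − 14400 = 1296
r = 9432 / √(274127 × 1296) = 9432 / 18848.5700 ≈ 0.500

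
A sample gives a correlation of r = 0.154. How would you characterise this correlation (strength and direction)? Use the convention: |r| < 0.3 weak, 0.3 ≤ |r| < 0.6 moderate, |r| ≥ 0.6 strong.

r = 0.154 > 0 so the relationship is positive.
|r| = 0.154, which falls in the weak range.

weak positive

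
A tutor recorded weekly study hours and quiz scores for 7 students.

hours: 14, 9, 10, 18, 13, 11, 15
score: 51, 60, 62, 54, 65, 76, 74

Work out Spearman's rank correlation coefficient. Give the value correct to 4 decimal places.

-0.1786

Rank hours: 5, 1, 2, 7, 4, 3, 6
Rank score: 1, 3, 4, 2, 5, 7, 6
d = rank(hours) − rank(score): 4, -2, -2, 5, -1, -4, 0; Σd² = 66
ρ = 1 − 6Σd² / [n(n²−1)] = 1 − 6×66 / (7×48) = 1 − 396/336 ≈ -0.1786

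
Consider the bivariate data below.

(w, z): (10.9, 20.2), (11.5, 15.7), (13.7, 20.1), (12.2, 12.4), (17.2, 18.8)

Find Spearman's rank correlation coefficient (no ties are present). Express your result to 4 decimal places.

Rank w: 1, 2, 4, 3, 5
Rank z: 5, 2, 4, 1, 3
d = rank(w) − rank(z): -4, 0, 0, 2, 2; Σd² = 24
ρ = 1 − 6Σd² / [n(n²−1)] = 1 − 6×24 / (5×24) = 1 − 144/120 ≈ -0.2000

-0.2000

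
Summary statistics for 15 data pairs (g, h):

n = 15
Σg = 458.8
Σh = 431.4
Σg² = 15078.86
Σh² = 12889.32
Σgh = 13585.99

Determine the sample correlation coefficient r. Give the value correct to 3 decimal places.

r = (nΣgh − ΣgΣh) / √[(nΣg² − (Σg)²)(nΣh² − (Σh)²)]
Numerator: 15×13585.99 − 458.8×431.4 = 5863.53
Denominator: √[(226182.9 − 210497.44)(193339.8 − 186105.96)] = √[15685.46 × 7233.84] = 10652.0471
r = 5863.53 / 10652.0471 ≈ 0.550

0.550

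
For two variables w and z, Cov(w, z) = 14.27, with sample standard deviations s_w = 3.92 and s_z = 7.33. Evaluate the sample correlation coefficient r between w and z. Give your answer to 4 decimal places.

0.4966

r = Cov(w,z) / (s_w · s_z) = 14.27 / (3.92 × 7.33)
  = 14.27 / 28.7336 ≈ 0.4966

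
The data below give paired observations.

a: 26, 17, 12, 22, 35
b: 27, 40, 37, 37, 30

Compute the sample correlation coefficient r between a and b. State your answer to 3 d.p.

n = 5, Σa = 112, Σb = 171, Σa² = 2818, Σb² = 5967, Σab = 3690
nΣab − ΣaΣb = 18450 − 19152 = -702
nΣa² − (Σa)² = 14090 − 12544 = 1546; nΣb² − (Σb)² = 29835 − 29241 = 594
r = -702 / √(1546 × 594) = -702 / 958.2922 ≈ -0.733

-0.733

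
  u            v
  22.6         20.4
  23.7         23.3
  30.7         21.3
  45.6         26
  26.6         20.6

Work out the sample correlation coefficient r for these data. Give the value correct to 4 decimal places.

n = 5, Σu = 149.2, Σv = 111.6, Σu² = 4801.86, Σv² = 2513.1, Σuv = 3400.72
nΣuv − ΣuΣv = 17003.6 − 16650.72 = 352.88
nΣu² − (Σu)² = 24009.3 − 22260.64 = 1748.66; nΣv² − (Σv)² = 12565.5 − 12454.56 = 110.94
r = 352.88 / √(1748.66 × 110.94) = 352.88 / 440.4502 ≈ 0.8012

0.8012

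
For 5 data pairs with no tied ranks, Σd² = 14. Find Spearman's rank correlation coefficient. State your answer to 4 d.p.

ρ = 1 − 6Σd² / [n(n²−1)] = 1 − 6×14 / (5×24)
  = 1 − 84/120 = 1 − 0.70000 ≈ 0.3000

0.3000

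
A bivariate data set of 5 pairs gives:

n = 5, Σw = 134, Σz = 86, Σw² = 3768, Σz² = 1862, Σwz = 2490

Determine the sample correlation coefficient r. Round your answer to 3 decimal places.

r = (nΣwz − ΣwΣz) / √[(nΣw² − (Σw)²)(nΣz² − (Σz)²)]
Numerator: 5×2490 − 134×86 = 926
Denominator: √[(18840 − 17956)(9310 − 7396)] = √[884 × 1914] = 1300.7598
r = 926 / 1300.7598 ≈ 0.712

0.712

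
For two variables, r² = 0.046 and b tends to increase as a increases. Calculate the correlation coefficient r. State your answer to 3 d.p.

|r| = √0.046 = 0.214
The association is positive, so r = 0.214.

0.214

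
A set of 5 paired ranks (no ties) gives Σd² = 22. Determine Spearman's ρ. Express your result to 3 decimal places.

ρ = 1 − 6Σd² / [n(n²−1)] = 1 − 6×22 / (5×24)
  = 1 − 132/120 = 1 − 1.1000 ≈ -0.100

-0.100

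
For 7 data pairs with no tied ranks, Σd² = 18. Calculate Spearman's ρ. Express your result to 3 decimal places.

0.679

ρ = 1 − 6Σd² / [n(n²−1)] = 1 − 6×18 / (7×48)
  = 1 − 108/336 = 1 − 0.3214 ≈ 0.679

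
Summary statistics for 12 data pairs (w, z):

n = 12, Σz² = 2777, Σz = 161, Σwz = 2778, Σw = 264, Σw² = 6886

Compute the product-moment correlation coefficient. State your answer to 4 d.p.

-0.9369

r = (nΣwz − ΣwΣz) / √[(nΣw² − (Σw)²)(nΣz² − (Σz)²)]
Numerator: 12×2778 − 264×161 = -9168
Denominator: √[(82632 − 69696)(33324 − 25921)] = √[12936 × 7403] = 9785.9700
r = -9168 / 9785.9700 ≈ -0.9369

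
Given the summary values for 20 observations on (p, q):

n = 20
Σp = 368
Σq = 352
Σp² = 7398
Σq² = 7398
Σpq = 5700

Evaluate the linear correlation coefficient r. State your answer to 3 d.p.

-0.895

r = (nΣpq − ΣpΣq) / √[(nΣp² − (Σp)²)(nΣq² − (Σq)²)]
Numerator: 20×5700 − 368×352 = -15536
Denominator: √[(147960 − 135424)(147960 − 123904)] = √[12536 × 24056] = 17365.6562
r = -15536 / 17365.6562 ≈ -0.895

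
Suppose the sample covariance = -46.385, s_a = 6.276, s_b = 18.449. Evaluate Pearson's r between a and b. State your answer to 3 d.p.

-0.401

r = Cov(a,b) / (s_a · s_b) = -46.385 / (6.276 × 18.449)
  = -46.385 / 115.7859 ≈ -0.401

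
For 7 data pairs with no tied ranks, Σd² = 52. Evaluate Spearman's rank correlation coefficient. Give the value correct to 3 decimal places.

ρ = 1 − 6Σd² / [n(n²−1)] = 1 − 6×52 / (7×48)
  = 1 − 312/336 = 1 − 0.9286 ≈ 0.071

0.071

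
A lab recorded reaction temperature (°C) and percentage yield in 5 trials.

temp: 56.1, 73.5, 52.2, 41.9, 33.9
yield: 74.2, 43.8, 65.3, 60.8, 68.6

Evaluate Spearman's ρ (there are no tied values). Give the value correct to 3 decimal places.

-0.300

Rank temp: 4, 5, 3, 2, 1
Rank yield: 5, 1, 3, 2, 4
d = rank(temp) − rank(yield): -1, 4, 0, 0, -3; Σd² = 26
ρ = 1 − 6Σd² / [n(n²−1)] = 1 − 6×26 / (5×24) = 1 − 156/120 ≈ -0.300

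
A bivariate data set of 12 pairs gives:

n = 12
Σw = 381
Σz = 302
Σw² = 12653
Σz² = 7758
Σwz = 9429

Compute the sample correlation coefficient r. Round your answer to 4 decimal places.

r = (nΣwz − ΣwΣz) / √[(nΣw² − (Σw)²)(nΣz² − (Σz)²)]
Numerator: 12×9429 − 381×302 = -1914
Denominator: √[(151836 − 145161)(93096 − 91204)] = √[6675 × 1892] = 3553.7445
r = -1914 / 3553.7445 ≈ -0.5386

-0.5386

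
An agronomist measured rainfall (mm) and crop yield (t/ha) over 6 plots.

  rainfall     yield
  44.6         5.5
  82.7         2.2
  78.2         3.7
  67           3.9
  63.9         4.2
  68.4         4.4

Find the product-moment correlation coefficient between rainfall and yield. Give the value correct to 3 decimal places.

-0.912

n = 6, Σx = 404.8, Σy = 23.9, Σx² = 28194.46, Σy² = 100.99, Σxy = 1547.22
nΣxy − ΣxΣy = 9283.32 − 9674.72 = -391.4
nΣx² − (Σx)² = 169166.76 − 163863.04 = 5303.72; nΣy² − (Σy)² = 605.94 − 571.21 = 34.73
r = -391.4 / √(5303.72 × 34.73) = -391.4 / 429.1832 ≈ -0.912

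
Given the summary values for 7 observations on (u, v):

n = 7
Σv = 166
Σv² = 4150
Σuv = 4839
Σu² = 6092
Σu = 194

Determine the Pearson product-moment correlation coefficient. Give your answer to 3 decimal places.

r = (nΣuv − ΣuΣv) / √[(nΣu² − (Σu)²)(nΣv² − (Σv)²)]
Numerator: 7×4839 − 194×166 = 1669
Denominator: √[(42644 − 37636)(29050 − 27556)] = √[5008 × 1494] = 2735.3157
r = 1669 / 2735.3157 ≈ 0.610

0.610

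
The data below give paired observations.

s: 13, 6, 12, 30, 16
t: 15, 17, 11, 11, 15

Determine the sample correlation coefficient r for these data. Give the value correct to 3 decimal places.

n = 5, Σs = 77, Σt = 69, Σs² = 1505, Σt² = 981, Σst = 999
nΣst − ΣsΣt = 4995 − 5313 = -318
nΣs² − (Σs)² = 7525 − 5929 = 1596; nΣt² − (Σt)² = 4905 − 4761 = 144
r = -318 / √(1596 × 144) = -318 / 479.3996 ≈ -0.663

-0.663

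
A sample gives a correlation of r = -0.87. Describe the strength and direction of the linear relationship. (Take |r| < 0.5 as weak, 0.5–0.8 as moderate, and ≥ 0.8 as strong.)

r = -0.87 < 0 so the relationship is negative.
|r| = 0.87, which falls in the strong range.

strong negative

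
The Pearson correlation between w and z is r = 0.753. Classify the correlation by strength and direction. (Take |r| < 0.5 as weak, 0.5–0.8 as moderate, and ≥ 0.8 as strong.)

moderate positive

r = 0.753 > 0 so the relationship is positive.
|r| = 0.753, which falls in the moderate range.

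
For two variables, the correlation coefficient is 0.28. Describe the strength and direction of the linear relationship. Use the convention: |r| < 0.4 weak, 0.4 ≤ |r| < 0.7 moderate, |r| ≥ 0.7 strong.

r = 0.28 > 0 so the relationship is positive.
|r| = 0.28, which falls in the weak range.

weak positive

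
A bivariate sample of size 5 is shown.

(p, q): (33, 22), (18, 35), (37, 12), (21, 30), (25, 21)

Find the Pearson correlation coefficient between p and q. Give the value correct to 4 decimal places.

-0.9191

n = 5, Σp = 134, Σq = 120, Σp² = 3848, Σq² = 3194, Σpq = 2955
nΣpq − ΣpΣq = 14775 − 16080 = -1305
nΣp² − (Σp)² = 19240 − 17956 = 1284; nΣq² − (Σq)² = 15970 − 14400 = 1570
r = -1305 / √(1284 × 1570) = -1305 / 1419.8169 ≈ -0.9191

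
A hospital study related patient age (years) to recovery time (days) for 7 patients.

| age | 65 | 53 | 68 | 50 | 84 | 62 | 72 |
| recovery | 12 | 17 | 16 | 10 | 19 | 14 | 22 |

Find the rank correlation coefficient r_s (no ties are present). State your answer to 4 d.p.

Rank age: 4, 2, 5, 1, 7, 3, 6
Rank recovery: 2, 5, 4, 1, 6, 3, 7
d = rank(age) − rank(recovery): 2, -3, 1, 0, 1, 0, -1; Σd² = 16
ρ = 1 − 6Σd² / [n(n²−1)] = 1 − 6×16 / (7×48) = 1 − 96/336 ≈ 0.7143

0.7143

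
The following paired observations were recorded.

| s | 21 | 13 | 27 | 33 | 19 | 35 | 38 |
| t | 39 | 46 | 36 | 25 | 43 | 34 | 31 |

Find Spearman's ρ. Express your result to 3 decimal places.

Rank s: 3, 1, 4, 5, 2, 6, 7
Rank t: 5, 7, 4, 1, 6, 3, 2
d = rank(s) − rank(t): -2, -6, 0, 4, -4, 3, 5; Σd² = 106
ρ = 1 − 6Σd² / [n(n²−1)] = 1 − 6×106 / (7×48) = 1 − 636/336 ≈ -0.893

-0.893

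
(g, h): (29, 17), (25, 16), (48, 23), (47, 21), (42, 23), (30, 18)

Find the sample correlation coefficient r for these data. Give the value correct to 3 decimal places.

0.931

n = 6, Σg = 221, Σh = 118, Σg² = 8643, Σh² = 2368, Σgh = 4490
nΣgh − ΣgΣh = 26940 − 26078 = 862
nΣg² − (Σg)² = 51858 − 48841 = 3017; nΣh² − (Σh)² = 14208 − 13924 = 284
r = 862 / √(3017 × 284) = 862 / 925.6500 ≈ 0.931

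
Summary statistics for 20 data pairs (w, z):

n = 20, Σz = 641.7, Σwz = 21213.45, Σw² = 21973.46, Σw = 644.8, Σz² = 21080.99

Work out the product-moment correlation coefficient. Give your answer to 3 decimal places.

0.688

r = (nΣwz − ΣwΣz) / √[(nΣw² − (Σw)²)(nΣz² − (Σz)²)]
Numerator: 20×21213.45 − 644.8×641.7 = 10500.84
Denominator: √[(439469.2 − 415767.04)(421619.8 − 411778.89)] = √[23702.16 × 9840.91] = 15272.5513
r = 10500.84 / 15272.5513 ≈ 0.688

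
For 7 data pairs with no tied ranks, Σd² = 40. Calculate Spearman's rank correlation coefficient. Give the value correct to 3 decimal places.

0.286

ρ = 1 − 6Σd² / [n(n²−1)] = 1 − 6×40 / (7×48)
  = 1 − 240/336 = 1 − 0.7143 ≈ 0.286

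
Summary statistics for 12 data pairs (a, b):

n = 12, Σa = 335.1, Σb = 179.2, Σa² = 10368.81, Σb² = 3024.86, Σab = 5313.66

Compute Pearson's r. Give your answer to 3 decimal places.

0.521

r = (nΣab − ΣaΣb) / √[(nΣa² − (Σa)²)(nΣb² − (Σb)²)]
Numerator: 12×5313.66 − 335.1×179.2 = 3714
Denominator: √[(124425.72 − 112292.01)(36298.32 − 32112.64)] = √[12133.71 × 4185.68] = 7126.5579
r = 3714 / 7126.5579 ≈ 0.521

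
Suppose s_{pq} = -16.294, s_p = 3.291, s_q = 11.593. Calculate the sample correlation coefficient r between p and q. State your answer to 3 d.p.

r = Cov(p,q) / (s_p · s_q) = -16.294 / (3.291 × 11.593)
  = -16.294 / 38.1526 ≈ -0.427

-0.427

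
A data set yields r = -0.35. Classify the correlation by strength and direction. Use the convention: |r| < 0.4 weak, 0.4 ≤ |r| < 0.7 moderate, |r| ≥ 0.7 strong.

r = -0.35 < 0 so the relationship is negative.
|r| = 0.35, which falls in the weak range.

weak negative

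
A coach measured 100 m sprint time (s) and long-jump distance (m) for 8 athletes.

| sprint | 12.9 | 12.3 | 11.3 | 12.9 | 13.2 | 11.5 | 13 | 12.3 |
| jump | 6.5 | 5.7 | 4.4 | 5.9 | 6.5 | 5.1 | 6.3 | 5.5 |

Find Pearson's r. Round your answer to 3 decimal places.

n = 8, Σx = 99.4, Σy = 45.9, Σx² = 1238.58, Σy² = 267.11, Σxy = 573.79
nΣxy − ΣxΣy = 4590.32 − 4562.46 = 27.86
nΣx² − (Σx)² = 9908.64 − 9880.36 = 28.28; nΣy² − (Σy)² = 2136.88 − 2106.81 = 30.07
r = 27.86 / √(28.28 × 30.07) = 27.86 / 29.1613 ≈ 0.955

0.955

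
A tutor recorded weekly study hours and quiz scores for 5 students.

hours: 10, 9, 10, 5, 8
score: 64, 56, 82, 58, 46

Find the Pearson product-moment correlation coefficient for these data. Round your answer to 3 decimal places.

0.467

n = 5, Σx = 42, Σy = 306, Σx² = 370, Σy² = 19436, Σxy = 2622
nΣxy − ΣxΣy = 13110 − 12852 = 258
nΣx² − (Σx)² = 1850 − 1764 = 86; nΣy² − (Σy)² = 97180 − 93636 = 3544
r = 258 / √(86 × 3544) = 258 / 552.0725 ≈ 0.467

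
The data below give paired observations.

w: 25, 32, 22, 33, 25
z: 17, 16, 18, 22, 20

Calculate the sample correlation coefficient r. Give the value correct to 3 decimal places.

n = 5, Σw = 137, Σz = 93, Σw² = 3847, Σz² = 1753, Σwz = 2559
nΣwz − ΣwΣz = 12795 − 12741 = 54
nΣw² − (Σw)² = 19235 − 18769 = 466; nΣz² − (Σz)² = 8765 − 8649 = 116
r = 54 / √(466 × 116) = 54 / 232.4995 ≈ 0.232

0.232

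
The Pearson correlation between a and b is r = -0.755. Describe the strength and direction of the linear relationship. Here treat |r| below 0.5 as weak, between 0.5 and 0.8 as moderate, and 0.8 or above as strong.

moderate negative

r = -0.755 < 0 so the relationship is negative.
|r| = 0.755, which falls in the moderate range.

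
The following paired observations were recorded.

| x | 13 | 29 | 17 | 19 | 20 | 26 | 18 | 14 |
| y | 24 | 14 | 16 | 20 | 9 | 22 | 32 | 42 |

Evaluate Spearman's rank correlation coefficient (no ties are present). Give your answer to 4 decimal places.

-0.6190

Rank x: 1, 8, 3, 5, 6, 7, 4, 2
Rank y: 6, 2, 3, 4, 1, 5, 7, 8
d = rank(x) − rank(y): -5, 6, 0, 1, 5, 2, -3, -6; Σd² = 136
ρ = 1 − 6Σd² / [n(n²−1)] = 1 − 6×136 / (8×63) = 1 − 816/504 ≈ -0.6190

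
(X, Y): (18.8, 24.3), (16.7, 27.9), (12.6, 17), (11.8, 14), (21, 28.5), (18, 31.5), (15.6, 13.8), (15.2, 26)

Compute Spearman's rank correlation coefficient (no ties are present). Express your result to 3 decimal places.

Rank X: 7, 5, 2, 1, 8, 6, 4, 3
Rank Y: 4, 6, 3, 2, 7, 8, 1, 5
d = rank(X) − rank(Y): 3, -1, -1, -1, 1, -2, 3, -2; Σd² = 30
ρ = 1 − 6Σd² / [n(n²−1)] = 1 − 6×30 / (8×63) = 1 − 180/504 ≈ 0.643

0.643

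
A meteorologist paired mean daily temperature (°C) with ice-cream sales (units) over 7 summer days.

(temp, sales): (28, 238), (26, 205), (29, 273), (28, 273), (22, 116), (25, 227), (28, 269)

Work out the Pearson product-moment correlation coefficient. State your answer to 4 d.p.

n = 7, Σx = 186, Σy = 1601, Σx² = 4978, Σy² = 385073, Σxy = 43314
nΣxy − ΣxΣy = 303198 − 297786 = 5412
nΣx² − (Σx)² = 34846 − 34596 = 250; nΣy² − (Σy)² = 2695511 − 2563201 = 132310
r = 5412 / √(250 × 132310) = 5412 / 5751.3042 ≈ 0.9410

0.9410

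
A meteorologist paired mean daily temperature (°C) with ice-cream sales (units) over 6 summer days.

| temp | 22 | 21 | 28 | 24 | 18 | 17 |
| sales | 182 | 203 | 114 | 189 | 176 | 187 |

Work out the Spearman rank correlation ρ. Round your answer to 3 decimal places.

Rank temp: 4, 3, 6, 5, 2, 1
Rank sales: 3, 6, 1, 5, 2, 4
d = rank(temp) − rank(sales): 1, -3, 5, 0, 0, -3; Σd² = 44
ρ = 1 − 6Σd² / [n(n²−1)] = 1 − 6×44 / (6×35) = 1 − 264/210 ≈ -0.257

-0.257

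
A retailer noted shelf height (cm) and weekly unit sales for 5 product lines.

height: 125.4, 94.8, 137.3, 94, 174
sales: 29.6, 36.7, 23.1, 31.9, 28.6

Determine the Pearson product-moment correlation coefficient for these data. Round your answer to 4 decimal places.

-0.6292

n = 5, Σx = 625.5, Σy = 149.9, Σx² = 82675.49, Σy² = 4592.23, Σxy = 18337.63
nΣxy − ΣxΣy = 91688.15 − 93762.45 = -2074.3
nΣx² − (Σx)² = 413377.45 − 391250.25 = 22127.2; nΣy² − (Σy)² = 22961.15 − 22470.01 = 491.14
r = -2074.3 / √(22127.2 × 491.14) = -2074.3 / 3296.5972 ≈ -0.6292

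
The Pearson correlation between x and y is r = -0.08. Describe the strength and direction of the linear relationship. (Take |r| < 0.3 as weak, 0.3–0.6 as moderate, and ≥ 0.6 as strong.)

r = -0.08 < 0 so the relationship is negative.
|r| = 0.08, which falls in the weak range.

weak negative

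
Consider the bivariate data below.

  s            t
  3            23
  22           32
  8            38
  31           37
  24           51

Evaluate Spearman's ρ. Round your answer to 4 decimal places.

0.5000

Rank s: 1, 3, 2, 5, 4
Rank t: 1, 2, 4, 3, 5
d = rank(s) − rank(t): 0, 1, -2, 2, -1; Σd² = 10
ρ = 1 − 6Σd² / [n(n²−1)] = 1 − 6×10 / (5×24) = 1 − 60/120 ≈ 0.5000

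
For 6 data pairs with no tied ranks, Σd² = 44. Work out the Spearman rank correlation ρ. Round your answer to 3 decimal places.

-0.257

ρ = 1 − 6Σd² / [n(n²−1)] = 1 − 6×44 / (6×35)
  = 1 − 264/210 = 1 − 1.2571 ≈ -0.257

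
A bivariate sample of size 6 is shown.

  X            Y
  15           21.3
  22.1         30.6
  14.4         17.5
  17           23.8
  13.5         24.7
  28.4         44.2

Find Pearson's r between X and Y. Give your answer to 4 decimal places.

n = 6, ΣX = 110.4, ΣY = 162.1, ΣX² = 2198.58, ΣY² = 4826.47, ΣXY = 3241.09
nΣXY − ΣXΣY = 19446.54 − 17895.84 = 1550.7
nΣX² − (ΣX)² = 13191.48 − 12188.16 = 1003.32; nΣY² − (ΣY)² = 28958.82 − 26276.41 = 2682.41
r = 1550.7 / √(1003.32 × 2682.41) = 1550.7 / 1640.5230 ≈ 0.9452

0.9452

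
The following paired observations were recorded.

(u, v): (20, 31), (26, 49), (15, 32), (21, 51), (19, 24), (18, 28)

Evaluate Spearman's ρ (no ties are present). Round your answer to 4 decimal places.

0.5429

Rank u: 4, 6, 1, 5, 3, 2
Rank v: 3, 5, 4, 6, 1, 2
d = rank(u) − rank(v): 1, 1, -3, -1, 2, 0; Σd² = 16
ρ = 1 − 6Σd² / [n(n²−1)] = 1 − 6×16 / (6×35) = 1 − 96/210 ≈ 0.5429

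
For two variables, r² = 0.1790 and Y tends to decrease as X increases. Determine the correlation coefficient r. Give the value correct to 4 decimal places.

|r| = √0.1790 = 0.4231
The association is negative, so r = −0.4231.

-0.4231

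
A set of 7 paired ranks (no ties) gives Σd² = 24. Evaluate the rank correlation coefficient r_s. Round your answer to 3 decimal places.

0.571

ρ = 1 − 6Σd² / [n(n²−1)] = 1 − 6×24 / (7×48)
  = 1 − 144/336 = 1 − 0.4286 ≈ 0.571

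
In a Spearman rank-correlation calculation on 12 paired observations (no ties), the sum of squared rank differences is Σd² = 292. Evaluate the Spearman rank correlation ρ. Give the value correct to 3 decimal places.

ρ = 1 − 6Σd² / [n(n²−1)] = 1 − 6×292 / (12×143)
  = 1 − 1752/1716 = 1 − 1.0210 ≈ -0.021

-0.021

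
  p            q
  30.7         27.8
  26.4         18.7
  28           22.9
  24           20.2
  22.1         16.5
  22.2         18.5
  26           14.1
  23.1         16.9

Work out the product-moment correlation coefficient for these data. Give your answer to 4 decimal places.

n = 8, Σp = 202.5, Σq = 155.6, Σp² = 5190.31, Σq² = 3153.9, Σpq = 4005.48
nΣpq − ΣpΣq = 32043.84 − 31509 = 534.84
nΣp² − (Σp)² = 41522.48 − 41006.25 = 516.23; nΣq² − (Σq)² = 25231.2 − 24211.36 = 1019.84
r = 534.84 / √(516.23 × 1019.84) = 534.84 / 725.5839 ≈ 0.7371

0.7371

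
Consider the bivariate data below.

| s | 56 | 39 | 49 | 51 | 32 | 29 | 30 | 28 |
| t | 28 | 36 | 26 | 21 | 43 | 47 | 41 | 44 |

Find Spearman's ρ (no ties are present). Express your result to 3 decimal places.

-0.881

Rank s: 8, 5, 6, 7, 4, 2, 3, 1
Rank t: 3, 4, 2, 1, 6, 8, 5, 7
d = rank(s) − rank(t): 5, 1, 4, 6, -2, -6, -2, -6; Σd² = 158
ρ = 1 − 6Σd² / [n(n²−1)] = 1 − 6×158 / (8×63) = 1 − 948/504 ≈ -0.881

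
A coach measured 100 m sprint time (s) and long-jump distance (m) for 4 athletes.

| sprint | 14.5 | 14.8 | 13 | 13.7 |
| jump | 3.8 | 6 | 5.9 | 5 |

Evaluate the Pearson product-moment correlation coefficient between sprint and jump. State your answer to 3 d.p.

-0.281

n = 4, Σx = 56, Σy = 20.7, Σx² = 785.98, Σy² = 110.25, Σxy = 289.1
nΣxy − ΣxΣy = 1156.4 − 1159.2 = -2.8
nΣx² − (Σx)² = 3143.92 − 3136 = 7.92; nΣy² − (Σy)² = 441 − 428.49 = 12.51
r = -2.8 / √(7.92 × 12.51) = -2.8 / 9.9539 ≈ -0.281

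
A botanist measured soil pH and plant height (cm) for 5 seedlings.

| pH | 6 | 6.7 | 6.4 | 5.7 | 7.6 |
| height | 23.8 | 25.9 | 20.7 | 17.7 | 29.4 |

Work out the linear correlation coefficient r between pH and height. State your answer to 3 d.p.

n = 5, Σx = 32.4, Σy = 117.5, Σx² = 212.1, Σy² = 2843.39, Σxy = 773.14
nΣxy − ΣxΣy = 3865.7 − 3807 = 58.7
nΣx² − (Σx)² = 1060.5 − 1049.76 = 10.74; nΣy² − (Σy)² = 14216.95 − 13806.25 = 410.7
r = 58.7 / √(10.74 × 410.7) = 58.7 / 66.4147 ≈ 0.884

0.884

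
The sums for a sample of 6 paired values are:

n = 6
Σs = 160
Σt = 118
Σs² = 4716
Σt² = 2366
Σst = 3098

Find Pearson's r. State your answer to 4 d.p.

-0.3410

r = (nΣst − ΣsΣt) / √[(nΣs² − (Σs)²)(nΣt² − (Σt)²)]
Numerator: 6×3098 − 160×118 = -292
Denominator: √[(28296 − 25600)(14196 − 13924)] = √[2696 × 272] = 856.3364
r = -292 / 856.3364 ≈ -0.3410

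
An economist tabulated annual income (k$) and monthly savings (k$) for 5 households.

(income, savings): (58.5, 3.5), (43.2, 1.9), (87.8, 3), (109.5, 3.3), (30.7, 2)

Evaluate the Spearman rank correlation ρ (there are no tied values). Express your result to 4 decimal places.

0.6000

Rank income: 3, 2, 4, 5, 1
Rank savings: 5, 1, 3, 4, 2
d = rank(income) − rank(savings): -2, 1, 1, 1, -1; Σd² = 8
ρ = 1 − 6Σd² / [n(n²−1)] = 1 − 6×8 / (5×24) = 1 − 48/120 ≈ 0.6000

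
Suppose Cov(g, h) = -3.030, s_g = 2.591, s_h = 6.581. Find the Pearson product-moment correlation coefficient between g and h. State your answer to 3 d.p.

r = Cov(g,h) / (s_g · s_h) = -3.030 / (2.591 × 6.581)
  = -3.030 / 17.0514 ≈ -0.178

-0.178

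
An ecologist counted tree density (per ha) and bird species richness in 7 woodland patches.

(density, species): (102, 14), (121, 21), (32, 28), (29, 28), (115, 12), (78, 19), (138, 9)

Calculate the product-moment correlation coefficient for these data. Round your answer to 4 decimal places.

-0.8852

n = 7, Σx = 615, Σy = 131, Σx² = 65263, Σy² = 2791, Σxy = 9781
nΣxy − ΣxΣy = 68467 − 80565 = -12098
nΣx² − (Σx)² = 456841 − 378225 = 78616; nΣy² − (Σy)² = 19537 − 17161 = 2376
r = -12098 / √(78616 × 2376) = -12098 / 13667.1729 ≈ -0.8852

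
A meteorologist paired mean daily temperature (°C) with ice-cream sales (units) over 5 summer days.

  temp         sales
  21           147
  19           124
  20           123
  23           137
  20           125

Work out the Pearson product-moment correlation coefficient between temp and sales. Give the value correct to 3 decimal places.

n = 5, Σx = 103, Σy = 656, Σx² = 2131, Σy² = 86508, Σxy = 13554
nΣxy − ΣxΣy = 67770 − 67568 = 202
nΣx² − (Σx)² = 10655 − 10609 = 46; nΣy² − (Σy)² = 432540 − 430336 = 2204
r = 202 / √(46 × 2204) = 202 / 318.4085 ≈ 0.634

0.634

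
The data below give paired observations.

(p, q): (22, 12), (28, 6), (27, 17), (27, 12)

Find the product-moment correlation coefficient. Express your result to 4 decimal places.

-0.1915

n = 4, Σp = 104, Σq = 47, Σp² = 2726, Σq² = 613, Σpq = 1215
nΣpq − ΣpΣq = 4860 − 4888 = -28
nΣp² − (Σp)² = 10904 − 10816 = 88; nΣq² − (Σq)² = 2452 − 2209 = 243
r = -28 / √(88 × 243) = -28 / 146.2327 ≈ -0.1915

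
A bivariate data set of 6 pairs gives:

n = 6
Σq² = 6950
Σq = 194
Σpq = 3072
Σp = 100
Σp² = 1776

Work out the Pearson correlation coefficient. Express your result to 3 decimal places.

-0.593

r = (nΣpq − ΣpΣq) / √[(nΣp² − (Σp)²)(nΣq² − (Σq)²)]
Numerator: 6×3072 − 100×194 = -968
Denominator: √[(10656 − 10000)(41700 − 37636)] = √[656 × 4064] = 1632.7841
r = -968 / 1632.7841 ≈ -0.593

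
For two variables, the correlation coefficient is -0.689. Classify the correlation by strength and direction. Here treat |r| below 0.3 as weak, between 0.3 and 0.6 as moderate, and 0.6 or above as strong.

r = -0.689 < 0 so the relationship is negative.
|r| = 0.689, which falls in the strong range.

strong negative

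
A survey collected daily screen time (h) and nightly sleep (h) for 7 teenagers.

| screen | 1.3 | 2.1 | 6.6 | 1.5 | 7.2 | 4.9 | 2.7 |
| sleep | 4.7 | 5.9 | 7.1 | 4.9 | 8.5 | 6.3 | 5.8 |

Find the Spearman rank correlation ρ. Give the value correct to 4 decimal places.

Rank screen: 1, 3, 6, 2, 7, 5, 4
Rank sleep: 1, 4, 6, 2, 7, 5, 3
d = rank(screen) − rank(sleep): 0, -1, 0, 0, 0, 0, 1; Σd² = 2
ρ = 1 − 6Σd² / [n(n²−1)] = 1 − 6×2 / (7×48) = 1 − 12/336 ≈ 0.9643

0.9643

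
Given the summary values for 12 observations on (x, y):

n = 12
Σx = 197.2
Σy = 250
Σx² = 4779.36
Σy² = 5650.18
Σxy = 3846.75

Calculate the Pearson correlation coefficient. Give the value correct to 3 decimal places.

r = (nΣxy − ΣxΣy) / √[(nΣx² − (Σx)²)(nΣy² − (Σy)²)]
Numerator: 12×3846.75 − 197.2×250 = -3139
Denominator: √[(57352.32 − 38887.84)(67802.16 − 62500)] = √[18464.48 × 5302.16] = 9894.5251
r = -3139 / 9894.5251 ≈ -0.317

-0.317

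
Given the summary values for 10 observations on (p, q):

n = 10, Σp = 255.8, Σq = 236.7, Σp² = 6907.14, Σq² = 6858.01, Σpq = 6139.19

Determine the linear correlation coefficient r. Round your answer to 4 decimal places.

0.1249

r = (nΣpq − ΣpΣq) / √[(nΣp² − (Σp)²)(nΣq² − (Σq)²)]
Numerator: 10×6139.19 − 255.8×236.7 = 844.04
Denominator: √[(69071.4 − 65433.64)(68580.1 − 56026.89)] = √[3637.76 × 12553.21] = 6757.6301
r = 844.04 / 6757.6301 ≈ 0.1249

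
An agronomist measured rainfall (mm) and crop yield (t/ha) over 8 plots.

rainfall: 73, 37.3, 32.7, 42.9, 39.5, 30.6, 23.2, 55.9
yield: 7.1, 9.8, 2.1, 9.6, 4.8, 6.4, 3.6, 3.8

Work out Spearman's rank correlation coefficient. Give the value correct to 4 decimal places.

Rank rainfall: 8, 4, 3, 6, 5, 2, 1, 7
Rank yield: 6, 8, 1, 7, 4, 5, 2, 3
d = rank(rainfall) − rank(yield): 2, -4, 2, -1, 1, -3, -1, 4; Σd² = 52
ρ = 1 − 6Σd² / [n(n²−1)] = 1 − 6×52 / (8×63) = 1 − 312/504 ≈ 0.3810

0.3810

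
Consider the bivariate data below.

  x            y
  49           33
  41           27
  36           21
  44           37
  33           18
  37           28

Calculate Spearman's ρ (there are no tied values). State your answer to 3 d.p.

Rank x: 6, 4, 2, 5, 1, 3
Rank y: 5, 3, 2, 6, 1, 4
d = rank(x) − rank(y): 1, 1, 0, -1, 0, -1; Σd² = 4
ρ = 1 − 6Σd² / [n(n²−1)] = 1 − 6×4 / (6×35) = 1 − 24/210 ≈ 0.886

0.886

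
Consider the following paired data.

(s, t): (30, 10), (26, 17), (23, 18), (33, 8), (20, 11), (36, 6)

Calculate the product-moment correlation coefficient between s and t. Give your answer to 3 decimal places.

-0.704

n = 6, Σs = 168, Σt = 70, Σs² = 4890, Σt² = 934, Σst = 1856
nΣst − ΣsΣt = 11136 − 11760 = -624
nΣs² − (Σs)² = 29340 − 28224 = 1116; nΣt² − (Σt)² = 5604 − 4900 = 704
r = -624 / √(1116 × 704) = -624 / 886.3769 ≈ -0.704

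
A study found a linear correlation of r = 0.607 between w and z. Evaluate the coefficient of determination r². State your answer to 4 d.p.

0.3684

r² = (0.607)² = 0.3684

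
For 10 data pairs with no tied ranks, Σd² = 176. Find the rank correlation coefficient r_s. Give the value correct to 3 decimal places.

-0.067

ρ = 1 − 6Σd² / [n(n²−1)] = 1 − 6×176 / (10×99)
  = 1 − 1056/990 = 1 − 1.0667 ≈ -0.067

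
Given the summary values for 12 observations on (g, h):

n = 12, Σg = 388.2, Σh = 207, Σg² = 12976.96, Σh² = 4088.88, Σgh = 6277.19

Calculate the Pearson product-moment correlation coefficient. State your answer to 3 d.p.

-0.900

r = (nΣgh − ΣgΣh) / √[(nΣg² − (Σg)²)(nΣh² − (Σh)²)]
Numerator: 12×6277.19 − 388.2×207 = -5031.12
Denominator: √[(155723.52 − 150699.24)(49066.56 − 42849)] = √[5024.28 × 6217.56] = 5589.1647
r = -5031.12 / 5589.1647 ≈ -0.900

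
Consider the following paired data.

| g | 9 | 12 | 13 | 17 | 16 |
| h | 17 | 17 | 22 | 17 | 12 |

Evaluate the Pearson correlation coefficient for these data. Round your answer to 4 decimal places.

n = 5, Σg = 67, Σh = 85, Σg² = 939, Σh² = 1495, Σgh = 1124
nΣgh − ΣgΣh = 5620 − 5695 = -75
nΣg² − (Σg)² = 4695 − 4489 = 206; nΣh² − (Σh)² = 7475 − 7225 = 250
r = -75 / √(206 × 250) = -75 / 226.9361 ≈ -0.3305

-0.3305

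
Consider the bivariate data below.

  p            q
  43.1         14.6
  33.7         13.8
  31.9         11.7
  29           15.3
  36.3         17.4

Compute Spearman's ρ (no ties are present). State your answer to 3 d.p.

0.200

Rank p: 5, 3, 2, 1, 4
Rank q: 3, 2, 1, 4, 5
d = rank(p) − rank(q): 2, 1, 1, -3, -1; Σd² = 16
ρ = 1 − 6Σd² / [n(n²−1)] = 1 − 6×16 / (5×24) = 1 − 96/120 ≈ 0.200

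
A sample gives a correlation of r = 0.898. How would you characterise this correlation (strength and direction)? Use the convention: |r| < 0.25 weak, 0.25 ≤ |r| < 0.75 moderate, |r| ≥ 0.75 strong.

strong positive

r = 0.898 > 0 so the relationship is positive.
|r| = 0.898, which falls in the strong range.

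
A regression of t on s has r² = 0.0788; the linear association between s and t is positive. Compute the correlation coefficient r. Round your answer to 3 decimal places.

|r| = √0.0788 = 0.281
The association is positive, so r = 0.281.

0.281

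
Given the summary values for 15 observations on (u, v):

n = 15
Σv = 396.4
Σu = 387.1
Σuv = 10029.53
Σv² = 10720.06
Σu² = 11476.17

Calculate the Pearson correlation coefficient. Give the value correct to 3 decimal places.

r = (nΣuv − ΣuΣv) / √[(nΣu² − (Σu)²)(nΣv² − (Σv)²)]
Numerator: 15×10029.53 − 387.1×396.4 = -3003.49
Denominator: √[(172142.55 − 149846.41)(160800.9 − 157132.96)] = √[22296.14 × 3667.94] = 9043.2795
r = -3003.49 / 9043.2795 ≈ -0.332

-0.332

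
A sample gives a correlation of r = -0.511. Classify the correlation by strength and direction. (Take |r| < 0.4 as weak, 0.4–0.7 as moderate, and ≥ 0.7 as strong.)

moderate negative

r = -0.511 < 0 so the relationship is negative.
|r| = 0.511, which falls in the moderate range.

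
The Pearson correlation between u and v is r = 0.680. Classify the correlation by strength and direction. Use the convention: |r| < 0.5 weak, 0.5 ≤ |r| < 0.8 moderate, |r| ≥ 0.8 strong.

moderate positive

r = 0.680 > 0 so the relationship is positive.
|r| = 0.680, which falls in the moderate range.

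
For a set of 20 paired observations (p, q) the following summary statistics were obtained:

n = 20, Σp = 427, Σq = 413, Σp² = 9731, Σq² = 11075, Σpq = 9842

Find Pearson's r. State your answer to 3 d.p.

0.819

r = (nΣpq − ΣpΣq) / √[(nΣp² − (Σp)²)(nΣq² − (Σq)²)]
Numerator: 20×9842 − 427×413 = 20489
Denominator: √[(194620 − 182329)(221500 − 170569)] = √[12291 × 50931] = 25019.8505
r = 20489 / 25019.8505 ≈ 0.819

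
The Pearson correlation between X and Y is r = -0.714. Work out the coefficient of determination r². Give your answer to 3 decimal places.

0.510

r² = (-0.714)² = 0.510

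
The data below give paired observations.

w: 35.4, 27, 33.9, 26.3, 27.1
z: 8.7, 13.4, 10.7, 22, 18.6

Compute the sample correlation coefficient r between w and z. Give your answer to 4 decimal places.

-0.8584

n = 5, Σw = 149.7, Σz = 73.4, Σw² = 4557.47, Σz² = 1199.7, Σwz = 2115.17
nΣwz − ΣwΣz = 10575.85 − 10987.98 = -412.13
nΣw² − (Σw)² = 22787.35 − 22410.09 = 377.26; nΣz² − (Σz)² = 5998.5 − 5387.56 = 610.94
r = -412.13 / √(377.26 × 610.94) = -412.13 / 480.0867 ≈ -0.8584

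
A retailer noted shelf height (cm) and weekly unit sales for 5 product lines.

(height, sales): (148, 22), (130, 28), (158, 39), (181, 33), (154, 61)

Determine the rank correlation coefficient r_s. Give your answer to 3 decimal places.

0.500

Rank height: 2, 1, 4, 5, 3
Rank sales: 1, 2, 4, 3, 5
d = rank(height) − rank(sales): 1, -1, 0, 2, -2; Σd² = 10
ρ = 1 − 6Σd² / [n(n²−1)] = 1 − 6×10 / (5×24) = 1 − 60/120 ≈ 0.500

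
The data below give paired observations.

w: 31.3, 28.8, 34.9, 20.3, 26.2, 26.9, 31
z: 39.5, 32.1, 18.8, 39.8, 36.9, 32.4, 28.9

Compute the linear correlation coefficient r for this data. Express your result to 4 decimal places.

n = 7, Σw = 199.4, Σz = 228.4, Σw² = 5810.28, Σz² = 7774.72, Σwz = 6359.13
nΣwz − ΣwΣz = 44513.91 − 45542.96 = -1029.05
nΣw² − (Σw)² = 40671.96 − 39760.36 = 911.6; nΣz² − (Σz)² = 54423.04 − 52166.56 = 2256.48
r = -1029.05 / √(911.6 × 2256.48) = -1029.05 / 1434.2270 ≈ -0.7175

-0.7175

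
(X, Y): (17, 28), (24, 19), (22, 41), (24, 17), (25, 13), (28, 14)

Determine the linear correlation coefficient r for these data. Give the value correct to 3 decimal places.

-0.614

n = 6, ΣX = 140, ΣY = 132, ΣX² = 3334, ΣY² = 3480, ΣXY = 2959
nΣXY − ΣXΣY = 17754 − 18480 = -726
nΣX² − (ΣX)² = 20004 − 19600 = 404; nΣY² − (ΣY)² = 20880 − 17424 = 3456
r = -726 / √(404 × 3456) = -726 / 1181.6192 ≈ -0.614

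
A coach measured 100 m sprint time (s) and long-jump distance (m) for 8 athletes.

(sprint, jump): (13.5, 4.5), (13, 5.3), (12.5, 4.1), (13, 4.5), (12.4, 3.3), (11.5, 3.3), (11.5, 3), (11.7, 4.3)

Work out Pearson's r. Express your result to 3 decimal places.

n = 8, Σx = 99.1, Σy = 32.3, Σx² = 1231.65, Σy² = 134.67, Σxy = 403.08
nΣxy − ΣxΣy = 3224.64 − 3200.93 = 23.71
nΣx² − (Σx)² = 9853.2 − 9820.81 = 32.39; nΣy² − (Σy)² = 1077.36 − 1043.29 = 34.07
r = 23.71 / √(32.39 × 34.07) = 23.71 / 33.2194 ≈ 0.714

0.714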